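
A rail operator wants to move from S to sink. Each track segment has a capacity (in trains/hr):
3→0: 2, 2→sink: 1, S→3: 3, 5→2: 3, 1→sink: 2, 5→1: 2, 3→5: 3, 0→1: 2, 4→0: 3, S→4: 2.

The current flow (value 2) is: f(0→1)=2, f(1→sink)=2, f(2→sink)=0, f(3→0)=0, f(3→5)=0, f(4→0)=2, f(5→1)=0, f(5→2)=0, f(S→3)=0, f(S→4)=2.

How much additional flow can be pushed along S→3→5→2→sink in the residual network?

Residual capacities along the path: S→3: 3, 3→5: 3, 5→2: 3, 2→sink: 1.
Minimum is 1.

1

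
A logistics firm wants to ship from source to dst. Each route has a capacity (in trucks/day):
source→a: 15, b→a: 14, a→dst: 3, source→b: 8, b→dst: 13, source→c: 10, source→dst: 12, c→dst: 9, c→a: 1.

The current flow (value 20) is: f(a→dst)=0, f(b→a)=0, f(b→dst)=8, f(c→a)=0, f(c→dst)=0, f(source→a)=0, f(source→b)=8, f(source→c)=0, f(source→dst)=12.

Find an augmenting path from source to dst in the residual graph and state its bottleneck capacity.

Residual along source→c→dst: source→c: 10, c→dst: 9.
Bottleneck = min = 9.

source→c→dst, bottleneck 9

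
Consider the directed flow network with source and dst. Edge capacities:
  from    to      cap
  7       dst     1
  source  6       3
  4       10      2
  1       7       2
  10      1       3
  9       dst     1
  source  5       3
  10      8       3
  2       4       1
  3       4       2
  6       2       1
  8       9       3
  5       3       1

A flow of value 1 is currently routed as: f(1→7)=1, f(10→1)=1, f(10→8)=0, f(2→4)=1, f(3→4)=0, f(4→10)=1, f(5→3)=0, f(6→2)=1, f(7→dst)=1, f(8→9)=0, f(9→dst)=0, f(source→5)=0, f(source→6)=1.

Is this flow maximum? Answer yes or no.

No

Residual path source→5→3→4→10→8→9→dst has bottleneck 1 > 0.
Pushing 1 along it raises the flow to 2, so the given flow is not maximum.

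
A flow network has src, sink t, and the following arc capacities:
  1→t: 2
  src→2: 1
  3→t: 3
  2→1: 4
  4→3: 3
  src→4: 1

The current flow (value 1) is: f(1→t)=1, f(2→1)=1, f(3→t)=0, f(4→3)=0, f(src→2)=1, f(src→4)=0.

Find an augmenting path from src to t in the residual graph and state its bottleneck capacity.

src→4→3→t, bottleneck 1

Residual along src→4→3→t: src→4: 1, 4→3: 3, 3→t: 3.
Bottleneck = min = 1.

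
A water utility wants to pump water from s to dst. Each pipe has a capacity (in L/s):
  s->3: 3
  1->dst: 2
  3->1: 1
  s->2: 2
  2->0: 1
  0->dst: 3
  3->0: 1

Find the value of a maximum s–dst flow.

Augment s->3->1->dst: bottleneck 1. Total 1.
Augment s->3->0->dst: bottleneck 1. Total 2.
Augment s->2->0->dst: bottleneck 1. Total 3.
No augmenting path remains in the residual graph.

3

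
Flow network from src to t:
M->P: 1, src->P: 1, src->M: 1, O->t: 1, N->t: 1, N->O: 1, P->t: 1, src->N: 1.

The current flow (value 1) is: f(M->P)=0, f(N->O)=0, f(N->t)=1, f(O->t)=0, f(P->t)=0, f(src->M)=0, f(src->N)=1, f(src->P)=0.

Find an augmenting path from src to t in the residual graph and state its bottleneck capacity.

src->P->t, bottleneck 1

Residual along src->P->t: src->P: 1, P->t: 1.
Bottleneck = min = 1.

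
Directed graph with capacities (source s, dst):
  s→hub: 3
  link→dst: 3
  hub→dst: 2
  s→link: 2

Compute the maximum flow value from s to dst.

Augment s→link→dst: bottleneck 2. Total 2.
Augment s→hub→dst: bottleneck 2. Total 4.
No augmenting path remains in the residual graph.

4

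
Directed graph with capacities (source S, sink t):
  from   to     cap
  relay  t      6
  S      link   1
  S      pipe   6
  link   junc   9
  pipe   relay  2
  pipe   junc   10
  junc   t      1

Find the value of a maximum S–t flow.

Augment S->link->junc->t: bottleneck 1. Total 1.
Augment S->pipe->relay->t: bottleneck 2. Total 3.
No augmenting path remains in the residual graph.

3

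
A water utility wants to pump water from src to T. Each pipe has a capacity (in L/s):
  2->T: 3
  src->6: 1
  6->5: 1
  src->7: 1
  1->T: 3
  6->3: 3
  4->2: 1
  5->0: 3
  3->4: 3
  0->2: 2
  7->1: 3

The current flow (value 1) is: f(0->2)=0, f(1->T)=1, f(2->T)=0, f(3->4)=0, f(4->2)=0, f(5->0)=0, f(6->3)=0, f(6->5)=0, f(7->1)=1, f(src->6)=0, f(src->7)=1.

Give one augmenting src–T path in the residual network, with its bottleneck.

Residual along src->6->3->4->2->T: src->6: 1, 6->3: 3, 3->4: 3, 4->2: 1, 2->T: 3.
Bottleneck = min = 1.

src->6->3->4->2->T, bottleneck 1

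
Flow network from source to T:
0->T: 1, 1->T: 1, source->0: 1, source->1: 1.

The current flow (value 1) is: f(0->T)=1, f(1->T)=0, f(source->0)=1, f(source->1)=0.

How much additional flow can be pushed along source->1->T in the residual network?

1

Residual capacities along the path: source->1: 1, 1->T: 1.
Minimum is 1.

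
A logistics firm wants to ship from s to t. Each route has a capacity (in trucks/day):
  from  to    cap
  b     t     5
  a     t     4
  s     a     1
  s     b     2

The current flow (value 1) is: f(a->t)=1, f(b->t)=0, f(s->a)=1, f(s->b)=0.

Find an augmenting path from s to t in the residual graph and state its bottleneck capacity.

s->b->t, bottleneck 2

Residual along s->b->t: s->b: 2, b->t: 5.
Bottleneck = min = 2.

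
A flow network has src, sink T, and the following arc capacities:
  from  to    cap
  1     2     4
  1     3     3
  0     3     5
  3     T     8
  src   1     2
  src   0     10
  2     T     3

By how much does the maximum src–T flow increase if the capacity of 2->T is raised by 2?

Original max flow = 7.
Edge 2->T does not cross the min cut (source side {0, src}), so extra capacity there cannot help.
New max flow = 7. Increase = 0.

0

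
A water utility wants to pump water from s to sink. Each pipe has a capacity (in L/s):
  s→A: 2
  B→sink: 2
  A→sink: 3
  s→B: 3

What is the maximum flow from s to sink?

4

Augment s→A→sink: bottleneck 2. Total 2.
Augment s→B→sink: bottleneck 2. Total 4.
No augmenting path remains in the residual graph.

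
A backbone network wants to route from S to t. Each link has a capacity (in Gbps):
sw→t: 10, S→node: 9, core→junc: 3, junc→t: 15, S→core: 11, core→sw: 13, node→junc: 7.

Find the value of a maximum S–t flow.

Augment S→node→junc→t: bottleneck 7. Total 7.
Augment S→core→junc→t: bottleneck 3. Total 10.
Augment S→core→sw→t: bottleneck 8. Total 18.
No augmenting path remains in the residual graph.

18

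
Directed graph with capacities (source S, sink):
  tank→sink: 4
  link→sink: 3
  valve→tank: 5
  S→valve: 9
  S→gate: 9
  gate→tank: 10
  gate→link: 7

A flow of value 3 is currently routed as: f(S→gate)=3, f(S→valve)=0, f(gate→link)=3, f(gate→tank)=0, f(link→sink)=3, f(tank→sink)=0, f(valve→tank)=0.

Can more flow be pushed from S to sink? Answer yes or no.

Residual path S→gate→tank→sink has bottleneck 4 > 0.
Pushing 4 along it raises the flow to 7, so the given flow is not maximum.

Yes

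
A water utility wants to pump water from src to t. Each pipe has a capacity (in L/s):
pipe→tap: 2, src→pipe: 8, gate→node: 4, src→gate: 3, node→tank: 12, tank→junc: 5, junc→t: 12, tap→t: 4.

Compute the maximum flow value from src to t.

5

Augment src→pipe→tap→t: bottleneck 2. Total 2.
Augment src→gate→node→tank→junc→t: bottleneck 3. Total 5.
No augmenting path remains in the residual graph.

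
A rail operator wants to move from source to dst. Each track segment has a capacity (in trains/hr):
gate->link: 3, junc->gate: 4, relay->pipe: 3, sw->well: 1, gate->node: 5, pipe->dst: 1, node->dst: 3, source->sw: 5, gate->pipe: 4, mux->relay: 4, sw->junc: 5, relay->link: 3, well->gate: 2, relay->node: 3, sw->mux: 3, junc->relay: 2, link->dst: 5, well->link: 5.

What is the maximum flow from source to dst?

5

Augment source->sw->well->link->dst: bottleneck 1. Total 1.
Augment source->sw->mux->relay->link->dst: bottleneck 3. Total 4.
Augment source->sw->junc->relay->node->dst: bottleneck 1. Total 5.
No augmenting path remains in the residual graph.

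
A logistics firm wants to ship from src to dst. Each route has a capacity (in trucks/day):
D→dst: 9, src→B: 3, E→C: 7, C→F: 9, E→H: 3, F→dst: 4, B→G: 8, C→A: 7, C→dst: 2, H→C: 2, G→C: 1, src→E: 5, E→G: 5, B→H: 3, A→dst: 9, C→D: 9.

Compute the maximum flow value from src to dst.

Augment src→E→C→dst: bottleneck 2. Total 2.
Augment src→E→C→A→dst: bottleneck 3. Total 5.
Augment src→B→G→C→A→dst: bottleneck 1. Total 6.
Augment src→B→H→C→A→dst: bottleneck 2. Total 8.
No augmenting path remains in the residual graph.

8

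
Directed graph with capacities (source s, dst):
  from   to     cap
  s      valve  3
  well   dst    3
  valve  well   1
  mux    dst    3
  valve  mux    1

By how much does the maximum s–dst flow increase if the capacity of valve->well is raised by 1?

1

Original max flow = 2.
After raising cap(valve->well), augmenting paths through that edge carry 1 more unit.
New max flow = 3. Increase = 1.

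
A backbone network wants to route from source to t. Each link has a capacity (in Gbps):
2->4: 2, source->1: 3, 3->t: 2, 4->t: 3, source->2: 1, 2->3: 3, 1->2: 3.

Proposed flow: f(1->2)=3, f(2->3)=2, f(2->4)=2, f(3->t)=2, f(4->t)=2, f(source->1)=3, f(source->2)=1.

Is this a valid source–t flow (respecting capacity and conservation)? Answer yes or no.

Every edge has 0 ≤ f(e) ≤ cap(e).
At each intermediate node, inflow equals outflow.

Yes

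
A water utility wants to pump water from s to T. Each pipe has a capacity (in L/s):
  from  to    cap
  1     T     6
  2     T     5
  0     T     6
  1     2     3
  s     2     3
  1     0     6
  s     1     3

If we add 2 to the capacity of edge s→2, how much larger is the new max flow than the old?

2

Original max flow = 6.
After raising cap(s→2), augmenting paths through that edge carry 2 more units.
New max flow = 8. Increase = 2.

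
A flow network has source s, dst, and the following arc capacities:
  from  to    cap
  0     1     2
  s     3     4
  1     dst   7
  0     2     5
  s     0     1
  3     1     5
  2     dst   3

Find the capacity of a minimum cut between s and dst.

5

Max flow = 5 (via 2 augmenting paths).
In the residual at optimum, the set reachable from s is {s}.
Cut edges: s->0 (cap 1), s->3 (cap 4). Sum = 5.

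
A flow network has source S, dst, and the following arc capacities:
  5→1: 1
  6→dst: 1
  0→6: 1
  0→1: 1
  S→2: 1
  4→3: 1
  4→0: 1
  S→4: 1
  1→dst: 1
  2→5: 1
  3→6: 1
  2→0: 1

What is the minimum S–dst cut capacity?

2

Max flow = 2 (via 2 augmenting paths).
In the residual at optimum, the set reachable from S is {S}.
Cut edges: S→4 (cap 1), S→2 (cap 1). Sum = 2.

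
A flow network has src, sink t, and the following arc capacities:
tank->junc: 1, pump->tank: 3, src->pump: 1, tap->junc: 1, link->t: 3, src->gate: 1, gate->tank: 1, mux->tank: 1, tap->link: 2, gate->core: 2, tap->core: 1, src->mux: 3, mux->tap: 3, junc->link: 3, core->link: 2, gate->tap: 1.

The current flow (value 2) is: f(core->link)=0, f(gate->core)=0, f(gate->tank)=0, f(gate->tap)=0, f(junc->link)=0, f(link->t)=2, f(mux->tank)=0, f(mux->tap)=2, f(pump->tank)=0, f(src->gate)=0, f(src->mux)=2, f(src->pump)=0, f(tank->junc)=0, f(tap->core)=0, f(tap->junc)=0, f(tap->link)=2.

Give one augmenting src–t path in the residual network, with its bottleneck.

src->gate->core->link->t, bottleneck 1

Residual along src->gate->core->link->t: src->gate: 1, gate->core: 2, core->link: 2, link->t: 1.
Bottleneck = min = 1.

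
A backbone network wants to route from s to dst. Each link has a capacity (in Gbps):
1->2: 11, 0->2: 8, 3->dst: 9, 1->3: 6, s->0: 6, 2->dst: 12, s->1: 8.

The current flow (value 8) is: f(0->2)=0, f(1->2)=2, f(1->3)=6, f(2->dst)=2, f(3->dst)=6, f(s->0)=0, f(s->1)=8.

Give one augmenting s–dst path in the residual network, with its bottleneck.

Residual along s->0->2->dst: s->0: 6, 0->2: 8, 2->dst: 10.
Bottleneck = min = 6.

s->0->2->dst, bottleneck 6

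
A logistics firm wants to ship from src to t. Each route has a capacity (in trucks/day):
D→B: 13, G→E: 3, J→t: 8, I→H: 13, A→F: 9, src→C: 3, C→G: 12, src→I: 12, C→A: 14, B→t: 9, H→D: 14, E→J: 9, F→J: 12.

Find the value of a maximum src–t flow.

12

Augment src→C→G→E→J→t: bottleneck 3. Total 3.
Augment src→I→H→D→B→t: bottleneck 9. Total 12.
No augmenting path remains in the residual graph.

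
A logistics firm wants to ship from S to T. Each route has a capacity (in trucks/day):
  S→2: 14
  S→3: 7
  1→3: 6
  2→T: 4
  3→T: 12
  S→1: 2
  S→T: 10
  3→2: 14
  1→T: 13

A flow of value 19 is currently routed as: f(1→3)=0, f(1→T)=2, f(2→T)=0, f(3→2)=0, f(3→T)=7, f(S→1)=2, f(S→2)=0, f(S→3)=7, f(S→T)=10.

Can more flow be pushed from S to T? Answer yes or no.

Yes

Residual path S→2→T has bottleneck 4 > 0.
Pushing 4 along it raises the flow to 23, so the given flow is not maximum.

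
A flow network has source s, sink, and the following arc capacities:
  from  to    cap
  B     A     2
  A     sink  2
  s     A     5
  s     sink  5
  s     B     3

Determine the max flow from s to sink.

Augment s→sink: bottleneck 5. Total 5.
Augment s→A→sink: bottleneck 2. Total 7.
No augmenting path remains in the residual graph.

7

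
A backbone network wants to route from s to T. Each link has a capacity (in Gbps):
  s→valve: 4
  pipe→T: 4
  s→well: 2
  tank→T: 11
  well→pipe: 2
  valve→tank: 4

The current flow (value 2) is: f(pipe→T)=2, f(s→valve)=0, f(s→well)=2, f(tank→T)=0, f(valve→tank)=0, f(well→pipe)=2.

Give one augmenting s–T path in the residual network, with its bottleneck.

s→valve→tank→T, bottleneck 4

Residual along s→valve→tank→T: s→valve: 4, valve→tank: 4, tank→T: 11.
Bottleneck = min = 4.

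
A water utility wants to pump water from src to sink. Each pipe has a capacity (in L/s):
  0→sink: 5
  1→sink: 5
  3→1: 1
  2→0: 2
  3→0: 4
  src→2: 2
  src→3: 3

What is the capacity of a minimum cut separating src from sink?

Max flow = 5 (via 2 augmenting paths).
In the residual at optimum, the set reachable from src is {src}.
Cut edges: src→2 (cap 2), src→3 (cap 3). Sum = 5.

5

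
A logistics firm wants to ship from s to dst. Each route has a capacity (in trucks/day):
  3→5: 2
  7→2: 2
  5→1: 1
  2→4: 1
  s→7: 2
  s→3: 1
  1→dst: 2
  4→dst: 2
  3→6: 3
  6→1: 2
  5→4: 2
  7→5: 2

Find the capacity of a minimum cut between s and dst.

Max flow = 3 (via 3 augmenting paths).
In the residual at optimum, the set reachable from s is {s}.
Cut edges: s→3 (cap 1), s→7 (cap 2). Sum = 3.

3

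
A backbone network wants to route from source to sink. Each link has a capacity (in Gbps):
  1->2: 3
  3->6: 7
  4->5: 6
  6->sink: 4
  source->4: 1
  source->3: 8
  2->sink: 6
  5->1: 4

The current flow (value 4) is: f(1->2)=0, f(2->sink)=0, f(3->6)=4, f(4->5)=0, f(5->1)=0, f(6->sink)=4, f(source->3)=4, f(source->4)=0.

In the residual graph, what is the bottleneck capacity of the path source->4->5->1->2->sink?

Residual capacities along the path: source->4: 1, 4->5: 6, 5->1: 4, 1->2: 3, 2->sink: 6.
Minimum is 1.

1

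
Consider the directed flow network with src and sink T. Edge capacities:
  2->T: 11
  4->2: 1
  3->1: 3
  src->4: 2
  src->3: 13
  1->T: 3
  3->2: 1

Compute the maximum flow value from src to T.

5

Augment src->3->1->T: bottleneck 3. Total 3.
Augment src->3->2->T: bottleneck 1. Total 4.
Augment src->4->2->T: bottleneck 1. Total 5.
No augmenting path remains in the residual graph.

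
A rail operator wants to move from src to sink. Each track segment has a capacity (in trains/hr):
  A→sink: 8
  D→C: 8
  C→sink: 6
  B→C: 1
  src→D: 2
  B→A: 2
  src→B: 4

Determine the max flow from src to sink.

5

Augment src→D→C→sink: bottleneck 2. Total 2.
Augment src→B→C→sink: bottleneck 1. Total 3.
Augment src→B→A→sink: bottleneck 2. Total 5.
No augmenting path remains in the residual graph.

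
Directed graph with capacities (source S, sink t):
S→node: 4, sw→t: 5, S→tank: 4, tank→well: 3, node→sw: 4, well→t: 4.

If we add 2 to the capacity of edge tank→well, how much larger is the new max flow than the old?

1

Original max flow = 7.
After raising cap(tank→well), augmenting paths through that edge carry 1 more unit.
New max flow = 8. Increase = 1.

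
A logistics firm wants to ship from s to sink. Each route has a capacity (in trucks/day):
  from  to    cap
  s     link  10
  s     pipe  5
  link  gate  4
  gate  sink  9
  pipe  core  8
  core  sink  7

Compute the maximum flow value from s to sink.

9

Augment s->pipe->core->sink: bottleneck 5. Total 5.
Augment s->link->gate->sink: bottleneck 4. Total 9.
No augmenting path remains in the residual graph.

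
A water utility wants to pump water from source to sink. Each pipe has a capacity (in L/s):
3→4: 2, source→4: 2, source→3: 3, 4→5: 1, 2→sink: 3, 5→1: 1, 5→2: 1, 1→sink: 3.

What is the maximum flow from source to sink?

1

Augment source→4→5→2→sink: bottleneck 1. Total 1.
No augmenting path remains in the residual graph.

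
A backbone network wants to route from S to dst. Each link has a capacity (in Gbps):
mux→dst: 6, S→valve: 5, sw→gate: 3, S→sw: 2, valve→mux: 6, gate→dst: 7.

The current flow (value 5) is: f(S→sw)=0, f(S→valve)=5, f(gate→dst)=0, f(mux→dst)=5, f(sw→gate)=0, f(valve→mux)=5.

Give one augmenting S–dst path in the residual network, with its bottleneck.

Residual along S→sw→gate→dst: S→sw: 2, sw→gate: 3, gate→dst: 7.
Bottleneck = min = 2.

S→sw→gate→dst, bottleneck 2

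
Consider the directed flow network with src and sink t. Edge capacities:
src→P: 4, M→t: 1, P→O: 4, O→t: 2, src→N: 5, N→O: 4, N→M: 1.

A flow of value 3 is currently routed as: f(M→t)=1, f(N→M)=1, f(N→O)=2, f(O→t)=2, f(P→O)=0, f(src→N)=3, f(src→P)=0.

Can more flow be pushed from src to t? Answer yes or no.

Residual reachable from src: {N, O, P, src}; t is not reachable.
Saturated cut: N→M, O→t with total capacity 3 = current flow value. Flow is maximum.

No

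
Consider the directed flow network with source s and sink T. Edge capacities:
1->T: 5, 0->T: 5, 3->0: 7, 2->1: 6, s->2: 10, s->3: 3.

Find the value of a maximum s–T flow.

8

Augment s->2->1->T: bottleneck 5. Total 5.
Augment s->3->0->T: bottleneck 3. Total 8.
No augmenting path remains in the residual graph.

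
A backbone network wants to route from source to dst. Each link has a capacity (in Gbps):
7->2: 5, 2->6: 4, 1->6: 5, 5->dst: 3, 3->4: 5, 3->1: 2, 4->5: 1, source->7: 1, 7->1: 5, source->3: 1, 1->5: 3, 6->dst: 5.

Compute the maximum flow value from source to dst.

2

Augment source->3->4->5->dst: bottleneck 1. Total 1.
Augment source->7->1->5->dst: bottleneck 1. Total 2.
No augmenting path remains in the residual graph.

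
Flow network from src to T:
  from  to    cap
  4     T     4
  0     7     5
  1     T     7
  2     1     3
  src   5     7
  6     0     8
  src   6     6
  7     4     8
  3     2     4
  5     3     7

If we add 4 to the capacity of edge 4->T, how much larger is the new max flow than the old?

1

Original max flow = 7.
After raising cap(4->T), augmenting paths through that edge carry 1 more unit.
New max flow = 8. Increase = 1.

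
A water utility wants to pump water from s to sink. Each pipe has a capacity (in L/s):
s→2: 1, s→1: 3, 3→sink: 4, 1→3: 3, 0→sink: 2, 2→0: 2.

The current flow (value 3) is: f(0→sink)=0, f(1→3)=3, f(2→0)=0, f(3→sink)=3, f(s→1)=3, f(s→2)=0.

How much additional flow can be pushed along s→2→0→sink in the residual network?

Residual capacities along the path: s→2: 1, 2→0: 2, 0→sink: 2.
Minimum is 1.

1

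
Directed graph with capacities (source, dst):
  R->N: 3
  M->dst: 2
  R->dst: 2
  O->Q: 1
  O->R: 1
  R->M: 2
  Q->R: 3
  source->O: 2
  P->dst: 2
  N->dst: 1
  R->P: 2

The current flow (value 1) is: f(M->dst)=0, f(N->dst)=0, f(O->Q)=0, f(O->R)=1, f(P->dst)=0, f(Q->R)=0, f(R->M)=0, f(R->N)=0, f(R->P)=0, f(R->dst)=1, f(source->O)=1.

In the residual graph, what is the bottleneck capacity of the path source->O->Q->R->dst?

1

Residual capacities along the path: source->O: 1, O->Q: 1, Q->R: 3, R->dst: 1.
Minimum is 1.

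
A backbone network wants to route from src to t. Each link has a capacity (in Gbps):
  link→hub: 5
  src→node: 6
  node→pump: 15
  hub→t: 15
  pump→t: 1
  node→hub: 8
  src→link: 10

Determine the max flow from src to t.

11

Augment src→node→pump→t: bottleneck 1. Total 1.
Augment src→node→hub→t: bottleneck 5. Total 6.
Augment src→link→hub→t: bottleneck 5. Total 11.
No augmenting path remains in the residual graph.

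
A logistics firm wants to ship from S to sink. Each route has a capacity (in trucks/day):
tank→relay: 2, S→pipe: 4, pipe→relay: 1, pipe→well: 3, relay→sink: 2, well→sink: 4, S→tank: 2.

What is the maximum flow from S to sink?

5

Augment S→pipe→well→sink: bottleneck 3. Total 3.
Augment S→pipe→relay→sink: bottleneck 1. Total 4.
Augment S→tank→relay→sink: bottleneck 1. Total 5.
No augmenting path remains in the residual graph.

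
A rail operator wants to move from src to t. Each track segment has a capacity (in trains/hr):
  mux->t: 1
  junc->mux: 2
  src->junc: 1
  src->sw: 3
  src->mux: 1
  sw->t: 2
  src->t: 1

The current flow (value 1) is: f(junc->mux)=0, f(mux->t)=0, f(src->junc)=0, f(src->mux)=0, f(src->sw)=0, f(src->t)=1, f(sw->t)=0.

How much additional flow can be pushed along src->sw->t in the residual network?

2

Residual capacities along the path: src->sw: 3, sw->t: 2.
Minimum is 2.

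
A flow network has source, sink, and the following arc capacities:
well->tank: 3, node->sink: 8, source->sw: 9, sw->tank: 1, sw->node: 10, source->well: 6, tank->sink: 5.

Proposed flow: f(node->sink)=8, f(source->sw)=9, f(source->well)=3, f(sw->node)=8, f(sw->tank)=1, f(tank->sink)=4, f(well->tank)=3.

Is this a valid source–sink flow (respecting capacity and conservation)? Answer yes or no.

Every edge has 0 ≤ f(e) ≤ cap(e).
At each intermediate node, inflow equals outflow.

Yes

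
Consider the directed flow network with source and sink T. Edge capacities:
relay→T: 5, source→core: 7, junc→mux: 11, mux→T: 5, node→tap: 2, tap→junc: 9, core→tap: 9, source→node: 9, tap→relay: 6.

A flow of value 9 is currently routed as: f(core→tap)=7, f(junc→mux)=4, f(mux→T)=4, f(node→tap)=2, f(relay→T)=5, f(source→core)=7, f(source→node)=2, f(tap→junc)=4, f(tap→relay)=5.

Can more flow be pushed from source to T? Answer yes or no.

Residual reachable from source: {node, source}; T is not reachable.
Saturated cut: source→core, node→tap with total capacity 9 = current flow value. Flow is maximum.

No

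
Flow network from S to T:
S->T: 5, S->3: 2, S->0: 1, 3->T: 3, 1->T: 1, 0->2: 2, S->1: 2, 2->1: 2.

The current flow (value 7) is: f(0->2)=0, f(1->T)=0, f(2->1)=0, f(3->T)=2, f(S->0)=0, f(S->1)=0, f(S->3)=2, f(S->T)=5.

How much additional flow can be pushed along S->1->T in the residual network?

Residual capacities along the path: S->1: 2, 1->T: 1.
Minimum is 1.

1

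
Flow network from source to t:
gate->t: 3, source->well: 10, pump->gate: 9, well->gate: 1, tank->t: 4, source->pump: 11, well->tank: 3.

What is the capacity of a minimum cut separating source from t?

6

Max flow = 6 (via 3 augmenting paths).
In the residual at optimum, the set reachable from source is {gate, pump, source, well}.
Cut edges: well->tank (cap 3), gate->t (cap 3). Sum = 6.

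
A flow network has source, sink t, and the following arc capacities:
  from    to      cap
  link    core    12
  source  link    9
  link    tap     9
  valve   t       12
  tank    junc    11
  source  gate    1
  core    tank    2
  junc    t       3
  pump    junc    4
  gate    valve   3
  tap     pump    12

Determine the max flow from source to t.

Augment source→gate→valve→t: bottleneck 1. Total 1.
Augment source→link→tap→pump→junc→t: bottleneck 3. Total 4.
No augmenting path remains in the residual graph.

4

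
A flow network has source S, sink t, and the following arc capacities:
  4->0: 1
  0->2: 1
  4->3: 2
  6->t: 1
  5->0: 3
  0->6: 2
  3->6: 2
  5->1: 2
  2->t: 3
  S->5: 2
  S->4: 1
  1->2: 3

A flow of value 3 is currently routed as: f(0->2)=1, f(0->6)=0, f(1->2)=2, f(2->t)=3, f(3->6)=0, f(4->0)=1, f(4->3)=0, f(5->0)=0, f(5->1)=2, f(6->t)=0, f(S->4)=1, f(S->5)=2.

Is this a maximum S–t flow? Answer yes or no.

Residual reachable from S: {S}; t is not reachable.
Saturated cut: S->5, S->4 with total capacity 3 = current flow value. Flow is maximum.

Yes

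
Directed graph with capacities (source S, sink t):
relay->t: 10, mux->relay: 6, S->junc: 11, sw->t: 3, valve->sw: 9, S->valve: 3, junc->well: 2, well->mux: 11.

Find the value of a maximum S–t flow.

Augment S->valve->sw->t: bottleneck 3. Total 3.
Augment S->junc->well->mux->relay->t: bottleneck 2. Total 5.
No augmenting path remains in the residual graph.

5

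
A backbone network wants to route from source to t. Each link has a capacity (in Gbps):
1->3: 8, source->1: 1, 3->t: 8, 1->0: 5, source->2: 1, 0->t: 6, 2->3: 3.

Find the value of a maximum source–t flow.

2

Augment source->2->3->t: bottleneck 1. Total 1.
Augment source->1->3->t: bottleneck 1. Total 2.
No augmenting path remains in the residual graph.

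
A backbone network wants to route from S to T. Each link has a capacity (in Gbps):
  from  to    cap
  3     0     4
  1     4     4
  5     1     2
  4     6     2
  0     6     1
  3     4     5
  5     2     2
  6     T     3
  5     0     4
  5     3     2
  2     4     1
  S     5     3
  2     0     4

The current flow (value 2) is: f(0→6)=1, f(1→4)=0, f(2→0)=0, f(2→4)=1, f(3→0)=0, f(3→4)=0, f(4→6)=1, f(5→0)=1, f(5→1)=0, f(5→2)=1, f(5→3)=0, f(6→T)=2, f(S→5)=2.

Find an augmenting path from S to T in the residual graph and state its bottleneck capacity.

Residual along S→5→3→4→6→T: S→5: 1, 5→3: 2, 3→4: 5, 4→6: 1, 6→T: 1.
Bottleneck = min = 1.

S→5→3→4→6→T, bottleneck 1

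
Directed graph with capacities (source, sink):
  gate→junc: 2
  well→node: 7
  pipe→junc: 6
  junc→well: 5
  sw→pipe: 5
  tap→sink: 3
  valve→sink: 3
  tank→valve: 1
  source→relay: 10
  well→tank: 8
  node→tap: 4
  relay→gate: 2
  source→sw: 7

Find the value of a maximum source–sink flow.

4

Augment source→relay→gate→junc→well→tank→valve→sink: bottleneck 1. Total 1.
Augment source→relay→gate→junc→well→node→tap→sink: bottleneck 1. Total 2.
Augment source→sw→pipe→junc→well→node→tap→sink: bottleneck 2. Total 4.
No augmenting path remains in the residual graph.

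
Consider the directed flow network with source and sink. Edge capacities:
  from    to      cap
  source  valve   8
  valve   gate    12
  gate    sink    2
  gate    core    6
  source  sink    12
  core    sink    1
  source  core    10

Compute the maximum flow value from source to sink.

15

Augment source->sink: bottleneck 12. Total 12.
Augment source->core->sink: bottleneck 1. Total 13.
Augment source->valve->gate->sink: bottleneck 2. Total 15.
No augmenting path remains in the residual graph.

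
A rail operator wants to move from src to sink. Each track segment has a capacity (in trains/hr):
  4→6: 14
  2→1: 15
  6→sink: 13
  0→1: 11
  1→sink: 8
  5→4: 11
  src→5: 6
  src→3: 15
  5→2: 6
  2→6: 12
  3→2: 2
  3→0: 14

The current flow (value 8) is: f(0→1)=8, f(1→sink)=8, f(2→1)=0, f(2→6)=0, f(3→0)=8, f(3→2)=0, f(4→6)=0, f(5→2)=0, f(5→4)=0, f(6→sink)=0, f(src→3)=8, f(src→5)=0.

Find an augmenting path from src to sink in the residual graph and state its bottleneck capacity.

Residual along src→3→2→6→sink: src→3: 7, 3→2: 2, 2→6: 12, 6→sink: 13.
Bottleneck = min = 2.

src→3→2→6→sink, bottleneck 2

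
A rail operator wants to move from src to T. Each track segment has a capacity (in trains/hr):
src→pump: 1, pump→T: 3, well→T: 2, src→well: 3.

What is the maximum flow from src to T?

Augment src→well→T: bottleneck 2. Total 2.
Augment src→pump→T: bottleneck 1. Total 3.
No augmenting path remains in the residual graph.

3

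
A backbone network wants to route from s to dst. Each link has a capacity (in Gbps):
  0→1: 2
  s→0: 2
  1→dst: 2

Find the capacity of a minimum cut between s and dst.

2

Max flow = 2 (via 1 augmenting path).
In the residual at optimum, the set reachable from s is {s}.
Cut edges: s→0 (cap 2). Sum = 2.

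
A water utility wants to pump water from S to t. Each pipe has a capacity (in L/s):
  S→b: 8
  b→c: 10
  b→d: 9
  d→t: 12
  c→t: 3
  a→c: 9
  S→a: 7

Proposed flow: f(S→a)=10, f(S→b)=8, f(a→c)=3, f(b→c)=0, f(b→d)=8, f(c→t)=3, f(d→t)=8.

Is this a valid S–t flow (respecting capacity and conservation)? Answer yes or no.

No

Capacity violated on S→a: flow 10 > capacity 7.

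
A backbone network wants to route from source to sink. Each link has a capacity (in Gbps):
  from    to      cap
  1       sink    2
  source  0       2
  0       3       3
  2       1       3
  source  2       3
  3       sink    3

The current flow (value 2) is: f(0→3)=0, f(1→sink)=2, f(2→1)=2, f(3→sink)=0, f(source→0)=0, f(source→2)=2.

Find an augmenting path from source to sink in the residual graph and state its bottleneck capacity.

source→0→3→sink, bottleneck 2

Residual along source→0→3→sink: source→0: 2, 0→3: 3, 3→sink: 3.
Bottleneck = min = 2.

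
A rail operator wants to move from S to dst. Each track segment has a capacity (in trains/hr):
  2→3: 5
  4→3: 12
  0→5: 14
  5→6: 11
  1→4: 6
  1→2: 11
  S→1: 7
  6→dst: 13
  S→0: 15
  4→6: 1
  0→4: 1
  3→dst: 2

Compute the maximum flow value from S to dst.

Augment S→0→5→6→dst: bottleneck 11. Total 11.
Augment S→0→4→6→dst: bottleneck 1. Total 12.
Augment S→1→4→3→dst: bottleneck 2. Total 14.
No augmenting path remains in the residual graph.

14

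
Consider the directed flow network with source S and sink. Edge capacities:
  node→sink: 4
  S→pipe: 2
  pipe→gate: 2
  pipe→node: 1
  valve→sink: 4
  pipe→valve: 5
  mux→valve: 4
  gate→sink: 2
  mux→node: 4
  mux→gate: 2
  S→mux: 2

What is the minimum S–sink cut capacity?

Max flow = 4 (via 3 augmenting paths).
In the residual at optimum, the set reachable from S is {S}.
Cut edges: S→mux (cap 2), S→pipe (cap 2). Sum = 4.

4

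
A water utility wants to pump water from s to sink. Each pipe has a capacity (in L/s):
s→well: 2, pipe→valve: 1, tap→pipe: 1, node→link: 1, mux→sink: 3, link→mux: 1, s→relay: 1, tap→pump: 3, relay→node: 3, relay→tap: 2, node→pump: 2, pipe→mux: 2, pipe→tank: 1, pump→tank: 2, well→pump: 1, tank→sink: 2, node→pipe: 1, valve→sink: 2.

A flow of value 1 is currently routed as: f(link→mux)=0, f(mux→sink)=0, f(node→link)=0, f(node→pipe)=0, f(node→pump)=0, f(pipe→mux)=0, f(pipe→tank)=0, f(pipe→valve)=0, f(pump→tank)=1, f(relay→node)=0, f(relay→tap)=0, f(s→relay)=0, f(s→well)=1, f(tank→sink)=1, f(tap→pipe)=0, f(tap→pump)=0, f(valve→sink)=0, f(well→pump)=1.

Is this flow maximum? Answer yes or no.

No

Residual path s→relay→node→pump→tank→sink has bottleneck 1 > 0.
Pushing 1 along it raises the flow to 2, so the given flow is not maximum.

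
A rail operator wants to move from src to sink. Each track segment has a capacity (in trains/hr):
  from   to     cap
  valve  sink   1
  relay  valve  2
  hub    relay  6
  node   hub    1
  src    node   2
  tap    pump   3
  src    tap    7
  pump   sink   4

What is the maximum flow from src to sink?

Augment src->tap->pump->sink: bottleneck 3. Total 3.
Augment src->node->hub->relay->valve->sink: bottleneck 1. Total 4.
No augmenting path remains in the residual graph.

4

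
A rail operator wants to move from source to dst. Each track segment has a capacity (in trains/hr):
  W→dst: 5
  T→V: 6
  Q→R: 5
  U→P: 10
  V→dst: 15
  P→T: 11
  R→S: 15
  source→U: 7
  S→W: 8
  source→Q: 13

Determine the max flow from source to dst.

Augment source→U→P→T→V→dst: bottleneck 6. Total 6.
Augment source→Q→R→S→W→dst: bottleneck 5. Total 11.
No augmenting path remains in the residual graph.

11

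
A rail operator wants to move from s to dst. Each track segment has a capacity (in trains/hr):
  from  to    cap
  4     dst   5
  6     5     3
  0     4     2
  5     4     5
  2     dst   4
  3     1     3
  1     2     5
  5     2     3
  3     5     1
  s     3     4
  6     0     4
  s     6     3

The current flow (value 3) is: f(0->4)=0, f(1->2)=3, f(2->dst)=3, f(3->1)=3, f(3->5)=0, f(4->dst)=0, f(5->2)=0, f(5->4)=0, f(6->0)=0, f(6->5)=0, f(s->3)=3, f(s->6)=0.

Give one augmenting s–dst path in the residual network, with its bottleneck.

Residual along s->3->5->2->dst: s->3: 1, 3->5: 1, 5->2: 3, 2->dst: 1.
Bottleneck = min = 1.

s->3->5->2->dst, bottleneck 1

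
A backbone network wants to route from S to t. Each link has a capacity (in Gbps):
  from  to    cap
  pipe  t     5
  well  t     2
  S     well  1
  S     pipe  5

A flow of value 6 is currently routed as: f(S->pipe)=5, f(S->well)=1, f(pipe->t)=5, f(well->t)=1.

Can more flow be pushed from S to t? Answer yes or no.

No

Residual reachable from S: {S}; t is not reachable.
Saturated cut: S->well, S->pipe with total capacity 6 = current flow value. Flow is maximum.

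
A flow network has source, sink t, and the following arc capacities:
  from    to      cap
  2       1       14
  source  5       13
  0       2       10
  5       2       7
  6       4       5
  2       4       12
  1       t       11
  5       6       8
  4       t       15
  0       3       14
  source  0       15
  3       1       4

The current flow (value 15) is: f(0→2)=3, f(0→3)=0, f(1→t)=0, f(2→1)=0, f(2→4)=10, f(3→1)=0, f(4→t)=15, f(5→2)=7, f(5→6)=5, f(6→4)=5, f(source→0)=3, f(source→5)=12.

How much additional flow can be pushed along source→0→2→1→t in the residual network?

7

Residual capacities along the path: source→0: 12, 0→2: 7, 2→1: 14, 1→t: 11.
Minimum is 7.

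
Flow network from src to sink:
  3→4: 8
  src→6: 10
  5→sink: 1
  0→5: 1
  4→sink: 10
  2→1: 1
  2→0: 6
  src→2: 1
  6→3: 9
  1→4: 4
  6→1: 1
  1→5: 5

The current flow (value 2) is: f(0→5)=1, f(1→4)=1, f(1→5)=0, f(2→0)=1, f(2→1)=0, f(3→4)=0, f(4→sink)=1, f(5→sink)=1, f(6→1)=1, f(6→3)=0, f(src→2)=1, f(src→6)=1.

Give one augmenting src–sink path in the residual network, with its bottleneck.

src→6→3→4→sink, bottleneck 8

Residual along src→6→3→4→sink: src→6: 9, 6→3: 9, 3→4: 8, 4→sink: 9.
Bottleneck = min = 8.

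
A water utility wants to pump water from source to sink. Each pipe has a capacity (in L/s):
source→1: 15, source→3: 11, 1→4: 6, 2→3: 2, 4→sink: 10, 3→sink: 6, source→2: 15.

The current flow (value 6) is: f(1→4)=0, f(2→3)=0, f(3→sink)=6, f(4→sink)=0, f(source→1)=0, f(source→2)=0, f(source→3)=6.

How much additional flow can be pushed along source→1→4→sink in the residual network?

6

Residual capacities along the path: source→1: 15, 1→4: 6, 4→sink: 10.
Minimum is 6.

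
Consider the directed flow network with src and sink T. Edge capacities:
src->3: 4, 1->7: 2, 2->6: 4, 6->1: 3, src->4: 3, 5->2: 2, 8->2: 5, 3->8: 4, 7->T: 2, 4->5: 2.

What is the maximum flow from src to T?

2

Augment src->3->8->2->6->1->7->T: bottleneck 2. Total 2.
No augmenting path remains in the residual graph.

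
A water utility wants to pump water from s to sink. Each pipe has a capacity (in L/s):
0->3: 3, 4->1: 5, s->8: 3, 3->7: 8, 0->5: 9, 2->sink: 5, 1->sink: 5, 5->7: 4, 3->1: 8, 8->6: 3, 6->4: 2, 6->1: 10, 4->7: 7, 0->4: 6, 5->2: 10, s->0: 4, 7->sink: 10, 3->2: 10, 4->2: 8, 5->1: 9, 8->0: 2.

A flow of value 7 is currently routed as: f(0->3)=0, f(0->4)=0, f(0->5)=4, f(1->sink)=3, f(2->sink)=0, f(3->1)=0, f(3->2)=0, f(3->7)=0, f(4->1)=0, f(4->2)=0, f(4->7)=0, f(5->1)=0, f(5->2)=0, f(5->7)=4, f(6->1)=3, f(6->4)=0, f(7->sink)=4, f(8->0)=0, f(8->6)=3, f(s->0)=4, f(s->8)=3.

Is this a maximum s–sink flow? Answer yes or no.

Residual reachable from s: {s}; sink is not reachable.
Saturated cut: s->8, s->0 with total capacity 7 = current flow value. Flow is maximum.

Yes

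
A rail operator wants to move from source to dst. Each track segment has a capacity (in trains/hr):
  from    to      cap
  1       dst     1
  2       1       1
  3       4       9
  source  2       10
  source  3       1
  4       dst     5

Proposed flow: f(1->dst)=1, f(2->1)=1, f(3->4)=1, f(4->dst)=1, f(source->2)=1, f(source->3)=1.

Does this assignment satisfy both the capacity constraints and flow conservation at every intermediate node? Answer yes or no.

Yes

Every edge has 0 ≤ f(e) ≤ cap(e).
At each intermediate node, inflow equals outflow.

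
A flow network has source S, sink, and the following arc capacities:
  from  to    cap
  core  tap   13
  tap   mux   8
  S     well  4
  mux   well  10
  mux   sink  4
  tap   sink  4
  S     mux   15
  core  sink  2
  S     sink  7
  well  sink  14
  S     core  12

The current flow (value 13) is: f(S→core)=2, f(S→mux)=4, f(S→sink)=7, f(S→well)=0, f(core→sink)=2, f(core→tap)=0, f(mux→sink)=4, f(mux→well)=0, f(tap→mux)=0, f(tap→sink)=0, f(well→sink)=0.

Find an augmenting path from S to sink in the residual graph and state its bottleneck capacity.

S→well→sink, bottleneck 4

Residual along S→well→sink: S→well: 4, well→sink: 14.
Bottleneck = min = 4.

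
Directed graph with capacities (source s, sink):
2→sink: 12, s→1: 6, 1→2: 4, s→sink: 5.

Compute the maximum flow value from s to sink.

9

Augment s→sink: bottleneck 5. Total 5.
Augment s→1→2→sink: bottleneck 4. Total 9.
No augmenting path remains in the residual graph.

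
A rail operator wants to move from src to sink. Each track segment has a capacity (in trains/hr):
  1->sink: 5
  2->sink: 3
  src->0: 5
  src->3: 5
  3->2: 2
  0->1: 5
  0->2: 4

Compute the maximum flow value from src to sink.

7

Augment src->3->2->sink: bottleneck 2. Total 2.
Augment src->0->2->sink: bottleneck 1. Total 3.
Augment src->0->1->sink: bottleneck 4. Total 7.
No augmenting path remains in the residual graph.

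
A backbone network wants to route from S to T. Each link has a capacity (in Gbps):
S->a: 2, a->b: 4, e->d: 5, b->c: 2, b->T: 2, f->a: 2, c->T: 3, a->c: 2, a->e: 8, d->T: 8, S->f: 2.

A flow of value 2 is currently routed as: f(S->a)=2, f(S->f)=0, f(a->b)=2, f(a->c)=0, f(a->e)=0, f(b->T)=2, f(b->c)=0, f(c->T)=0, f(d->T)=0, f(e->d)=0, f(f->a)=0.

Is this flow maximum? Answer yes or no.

Residual path S->f->a->c->T has bottleneck 2 > 0.
Pushing 2 along it raises the flow to 4, so the given flow is not maximum.

No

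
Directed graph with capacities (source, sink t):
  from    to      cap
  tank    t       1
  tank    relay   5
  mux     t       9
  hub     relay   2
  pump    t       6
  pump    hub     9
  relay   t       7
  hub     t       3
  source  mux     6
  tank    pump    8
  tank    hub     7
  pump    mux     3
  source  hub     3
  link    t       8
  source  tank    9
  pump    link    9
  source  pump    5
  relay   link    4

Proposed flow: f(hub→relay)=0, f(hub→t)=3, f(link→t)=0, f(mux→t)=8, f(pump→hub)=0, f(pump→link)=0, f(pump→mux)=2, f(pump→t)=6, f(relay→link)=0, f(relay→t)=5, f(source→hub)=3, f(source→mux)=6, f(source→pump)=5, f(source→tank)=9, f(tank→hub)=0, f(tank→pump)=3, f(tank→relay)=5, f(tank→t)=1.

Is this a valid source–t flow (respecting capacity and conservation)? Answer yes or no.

Every edge has 0 ≤ f(e) ≤ cap(e).
At each intermediate node, inflow equals outflow.

Yes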